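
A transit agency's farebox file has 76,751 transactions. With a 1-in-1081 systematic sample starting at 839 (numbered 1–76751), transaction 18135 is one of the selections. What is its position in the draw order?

17

k = 1081
position = (18135 − 839)/1081 + 1 = 17296/1081 + 1 = 16 + 1 = 17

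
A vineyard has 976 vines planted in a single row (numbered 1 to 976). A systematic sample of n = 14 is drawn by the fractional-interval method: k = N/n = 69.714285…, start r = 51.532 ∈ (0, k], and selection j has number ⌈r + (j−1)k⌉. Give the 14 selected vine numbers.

j=1: r + 0k = 51.532 → ⌈·⌉ = 52
j=2: r + 1k = 121.246285… → ⌈·⌉ = 122
j=3: r + 2k = 190.960571… → ⌈·⌉ = 191
j=4: r + 3k = 260.674857… → ⌈·⌉ = 261
j=5: r + 4k = 330.389142… → ⌈·⌉ = 331
j=6: r + 5k = 400.103428… → ⌈·⌉ = 401
j=7: r + 6k = 469.817714… → ⌈·⌉ = 470
j=8: r + 7k = 539.532 → ⌈·⌉ = 540
j=9: r + 8k = 609.246285… → ⌈·⌉ = 610
j=10: r + 9k = 678.960571… → ⌈·⌉ = 679
j=11: r + 10k = 748.674857… → ⌈·⌉ = 749
j=12: r + 11k = 818.389142… → ⌈·⌉ = 819
j=13: r + 12k = 888.103428… → ⌈·⌉ = 889
j=14: r + 13k = 957.817714… → ⌈·⌉ = 958

52, 122, 191, 261, 331, 401, 470, 540, 610, 679, 749, 819, 889, 958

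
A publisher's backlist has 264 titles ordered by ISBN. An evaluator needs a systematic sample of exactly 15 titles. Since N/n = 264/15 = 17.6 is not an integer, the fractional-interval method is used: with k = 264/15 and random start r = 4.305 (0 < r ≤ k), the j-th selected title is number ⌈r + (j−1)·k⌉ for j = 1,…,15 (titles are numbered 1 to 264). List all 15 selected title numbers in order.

j=1: r + 0k = 4.305 → ⌈·⌉ = 5
j=2: r + 1k = 21.905 → ⌈·⌉ = 22
j=3: r + 2k = 39.505 → ⌈·⌉ = 40
j=4: r + 3k = 57.105 → ⌈·⌉ = 58
j=5: r + 4k = 74.705 → ⌈·⌉ = 75
j=6: r + 5k = 92.305 → ⌈·⌉ = 93
j=7: r + 6k = 109.905 → ⌈·⌉ = 110
j=8: r + 7k = 127.505 → ⌈·⌉ = 128
j=9: r + 8k = 145.105 → ⌈·⌉ = 146
j=10: r + 9k = 162.705 → ⌈·⌉ = 163
j=11: r + 10k = 180.305 → ⌈·⌉ = 181
j=12: r + 11k = 197.905 → ⌈·⌉ = 198
j=13: r + 12k = 215.505 → ⌈·⌉ = 216
j=14: r + 13k = 233.105 → ⌈·⌉ = 234
j=15: r + 14k = 250.705 → ⌈·⌉ = 251

5, 22, 40, 58, 75, 93, 110, 128, 146, 163, 181, 198, 216, 234, 251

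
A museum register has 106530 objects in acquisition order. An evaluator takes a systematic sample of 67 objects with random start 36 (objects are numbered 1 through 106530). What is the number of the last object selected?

104976

k = 106530/67 = 1590
67th selection = r + (67−1)·k = 36 + 66×1590 = 36 + 104940 = 104976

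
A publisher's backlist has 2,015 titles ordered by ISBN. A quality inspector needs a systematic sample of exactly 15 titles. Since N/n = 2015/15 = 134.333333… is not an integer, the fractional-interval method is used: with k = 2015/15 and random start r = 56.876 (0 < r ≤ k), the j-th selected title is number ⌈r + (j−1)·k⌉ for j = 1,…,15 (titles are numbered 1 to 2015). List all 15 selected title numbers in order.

57, 192, 326, 460, 595, 729, 863, 998, 1132, 1266, 1401, 1535, 1669, 1804, 1938

j=1: r + 0k = 56.876 → ⌈·⌉ = 57
j=2: r + 1k = 191.209333… → ⌈·⌉ = 192
j=3: r + 2k = 325.542666… → ⌈·⌉ = 326
j=4: r + 3k = 459.876 → ⌈·⌉ = 460
j=5: r + 4k = 594.209333… → ⌈·⌉ = 595
j=6: r + 5k = 728.542666… → ⌈·⌉ = 729
j=7: r + 6k = 862.876 → ⌈·⌉ = 863
j=8: r + 7k = 997.209333… → ⌈·⌉ = 998
j=9: r + 8k = 1131.542666… → ⌈·⌉ = 1132
j=10: r + 9k = 1265.876 → ⌈·⌉ = 1266
j=11: r + 10k = 1400.209333… → ⌈·⌉ = 1401
j=12: r + 11k = 1534.542666… → ⌈·⌉ = 1535
j=13: r + 12k = 1668.876 → ⌈·⌉ = 1669
j=14: r + 13k = 1803.209333… → ⌈·⌉ = 1804
j=15: r + 14k = 1937.542666… → ⌈·⌉ = 1938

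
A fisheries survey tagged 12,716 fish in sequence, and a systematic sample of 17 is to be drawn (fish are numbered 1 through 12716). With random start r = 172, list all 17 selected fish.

k = N/n = 12716/17 = 748
fish 1: 172
fish 2: 172 + 748 = 920
fish 3: 920 + 748 = 1668
fish 4: 1668 + 748 = 2416
fish 5: 2416 + 748 = 3164
fish 6: 3164 + 748 = 3912
fish 7: 3912 + 748 = 4660
fish 8: 4660 + 748 = 5408
fish 9: 5408 + 748 = 6156
fish 10: 6156 + 748 = 6904
fish 11: 6904 + 748 = 7652
fish 12: 7652 + 748 = 8400
fish 13: 8400 + 748 = 9148
fish 14: 9148 + 748 = 9896
fish 15: 9896 + 748 = 10644
fish 16: 10644 + 748 = 11392
fish 17: 11392 + 748 = 12140

172, 920, 1668, 2416, 3164, 3912, 4660, 5408, 6156, 6904, 7652, 8400, 9148, 9896, 10644, 11392, 12140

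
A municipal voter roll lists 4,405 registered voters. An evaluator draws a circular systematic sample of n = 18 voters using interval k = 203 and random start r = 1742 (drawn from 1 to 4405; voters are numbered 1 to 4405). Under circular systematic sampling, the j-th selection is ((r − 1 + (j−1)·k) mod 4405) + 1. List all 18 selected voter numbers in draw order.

1742, 1945, 2148, 2351, 2554, 2757, 2960, 3163, 3366, 3569, 3772, 3975, 4178, 4381, 179, 382, 585, 788

Selection 1: 1742
Selection 2: 1742 + 203 = 1945
Selection 3: 1945 + 203 = 2148
Selection 4: 2148 + 203 = 2351
Selection 5: 2351 + 203 = 2554
Selection 6: 2554 + 203 = 2757
Selection 7: 2757 + 203 = 2960
Selection 8: 2960 + 203 = 3163
Selection 9: 3163 + 203 = 3366
Selection 10: 3366 + 203 = 3569
Selection 11: 3569 + 203 = 3772
Selection 12: 3772 + 203 = 3975
Selection 13: 3975 + 203 = 4178
Selection 14: 4178 + 203 = 4381
Selection 15: 4381 + 203 = 4584 → 4584 − 4405 = 179
Selection 16: 179 + 203 = 382
Selection 17: 382 + 203 = 585
Selection 18: 585 + 203 = 788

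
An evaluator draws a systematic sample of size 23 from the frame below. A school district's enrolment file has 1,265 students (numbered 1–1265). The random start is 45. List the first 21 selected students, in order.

45, 100, 155, 210, 265, 320, 375, 430, 485, 540, 595, 650, 705, 760, 815, 870, 925, 980, 1035, 1090, 1145

k = N/n = 1265/23 = 55
student 1: 45
student 2: 45 + 55 = 100
student 3: 100 + 55 = 155
student 4: 155 + 55 = 210
student 5: 210 + 55 = 265
student 6: 265 + 55 = 320
student 7: 320 + 55 = 375
student 8: 375 + 55 = 430
student 9: 430 + 55 = 485
student 10: 485 + 55 = 540
student 11: 540 + 55 = 595
student 12: 595 + 55 = 650
student 13: 650 + 55 = 705
student 14: 705 + 55 = 760
student 15: 760 + 55 = 815
student 16: 815 + 55 = 870
student 17: 870 + 55 = 925
student 18: 925 + 55 = 980
student 19: 980 + 55 = 1035
student 20: 1035 + 55 = 1090
student 21: 1090 + 55 = 1145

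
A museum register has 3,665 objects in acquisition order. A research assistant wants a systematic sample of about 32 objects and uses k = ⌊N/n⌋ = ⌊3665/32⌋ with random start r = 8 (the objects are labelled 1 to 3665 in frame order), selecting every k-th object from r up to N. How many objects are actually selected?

k = ⌊3665/32⌋ = 114
Achieved size = ⌊(3665 − 8)/114⌋ + 1 = ⌊3657/114⌋ + 1 = 32 + 1 = 33
(last selection: 8 + 32×114 = 3656 ≤ 3665; next would be 3770 > 3665)

33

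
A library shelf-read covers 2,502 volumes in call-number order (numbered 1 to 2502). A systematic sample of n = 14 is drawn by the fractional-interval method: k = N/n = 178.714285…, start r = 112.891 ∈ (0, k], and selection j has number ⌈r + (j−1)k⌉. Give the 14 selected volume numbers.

j=1: r + 0k = 112.891 → ⌈·⌉ = 113
j=2: r + 1k = 291.605285… → ⌈·⌉ = 292
j=3: r + 2k = 470.319571… → ⌈·⌉ = 471
j=4: r + 3k = 649.033857… → ⌈·⌉ = 650
j=5: r + 4k = 827.748142… → ⌈·⌉ = 828
j=6: r + 5k = 1006.462428… → ⌈·⌉ = 1007
j=7: r + 6k = 1185.176714… → ⌈·⌉ = 1186
j=8: r + 7k = 1363.891 → ⌈·⌉ = 1364
j=9: r + 8k = 1542.605285… → ⌈·⌉ = 1543
j=10: r + 9k = 1721.319571… → ⌈·⌉ = 1722
j=11: r + 10k = 1900.033857… → ⌈·⌉ = 1901
j=12: r + 11k = 2078.748142… → ⌈·⌉ = 2079
j=13: r + 12k = 2257.462428… → ⌈·⌉ = 2258
j=14: r + 13k = 2436.176714… → ⌈·⌉ = 2437

113, 292, 471, 650, 828, 1007, 1186, 1364, 1543, 1722, 1901, 2079, 2258, 2437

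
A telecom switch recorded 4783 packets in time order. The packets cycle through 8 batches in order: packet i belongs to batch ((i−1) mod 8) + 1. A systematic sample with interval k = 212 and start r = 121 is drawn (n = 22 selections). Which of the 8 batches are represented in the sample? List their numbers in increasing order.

1, 5

Consecutive selections differ by k = 212, so their batch numbers differ by 212 mod 8 = 4.
gcd(212, 8) = 4, so the sample visits 8/4 = 2 distinct residues mod 8.
Start 121 is batch 1; the batches hit are 1, 5.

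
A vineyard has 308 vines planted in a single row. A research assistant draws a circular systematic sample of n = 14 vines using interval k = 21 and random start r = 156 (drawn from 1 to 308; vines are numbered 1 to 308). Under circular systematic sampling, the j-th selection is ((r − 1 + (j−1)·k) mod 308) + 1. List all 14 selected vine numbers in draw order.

156, 177, 198, 219, 240, 261, 282, 303, 16, 37, 58, 79, 100, 121

Selection 1: 156
Selection 2: 156 + 21 = 177
Selection 3: 177 + 21 = 198
Selection 4: 198 + 21 = 219
Selection 5: 219 + 21 = 240
Selection 6: 240 + 21 = 261
Selection 7: 261 + 21 = 282
Selection 8: 282 + 21 = 303
Selection 9: 303 + 21 = 324 → 324 − 308 = 16
Selection 10: 16 + 21 = 37
Selection 11: 37 + 21 = 58
Selection 12: 58 + 21 = 79
Selection 13: 79 + 21 = 100
Selection 14: 100 + 21 = 121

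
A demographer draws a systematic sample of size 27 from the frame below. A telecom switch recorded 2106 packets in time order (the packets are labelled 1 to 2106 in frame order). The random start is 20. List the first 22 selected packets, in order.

20, 98, 176, 254, 332, 410, 488, 566, 644, 722, 800, 878, 956, 1034, 1112, 1190, 1268, 1346, 1424, 1502, 1580, 1658

k = N/n = 2106/27 = 78
packet 1: 20
packet 2: 20 + 78 = 98
packet 3: 98 + 78 = 176
packet 4: 176 + 78 = 254
packet 5: 254 + 78 = 332
packet 6: 332 + 78 = 410
packet 7: 410 + 78 = 488
packet 8: 488 + 78 = 566
packet 9: 566 + 78 = 644
packet 10: 644 + 78 = 722
packet 11: 722 + 78 = 800
packet 12: 800 + 78 = 878
packet 13: 878 + 78 = 956
packet 14: 956 + 78 = 1034
packet 15: 1034 + 78 = 1112
packet 16: 1112 + 78 = 1190
packet 17: 1190 + 78 = 1268
packet 18: 1268 + 78 = 1346
packet 19: 1346 + 78 = 1424
packet 20: 1424 + 78 = 1502
packet 21: 1502 + 78 = 1580
packet 22: 1580 + 78 = 1658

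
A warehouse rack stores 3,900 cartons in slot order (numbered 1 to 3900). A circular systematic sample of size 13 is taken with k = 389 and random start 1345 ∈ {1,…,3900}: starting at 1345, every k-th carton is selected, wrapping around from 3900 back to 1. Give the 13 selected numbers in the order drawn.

Selection 1: 1345
Selection 2: 1345 + 389 = 1734
Selection 3: 1734 + 389 = 2123
Selection 4: 2123 + 389 = 2512
Selection 5: 2512 + 389 = 2901
Selection 6: 2901 + 389 = 3290
Selection 7: 3290 + 389 = 3679
Selection 8: 3679 + 389 = 4068 → 4068 − 3900 = 168
Selection 9: 168 + 389 = 557
Selection 10: 557 + 389 = 946
Selection 11: 946 + 389 = 1335
Selection 12: 1335 + 389 = 1724
Selection 13: 1724 + 389 = 2113

1345, 1734, 2123, 2512, 2901, 3290, 3679, 168, 557, 946, 1335, 1724, 2113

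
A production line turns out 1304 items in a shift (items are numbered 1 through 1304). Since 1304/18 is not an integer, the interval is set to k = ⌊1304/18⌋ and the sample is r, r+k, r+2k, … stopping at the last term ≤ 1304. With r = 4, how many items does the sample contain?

19

k = ⌊1304/18⌋ = 72
Achieved size = ⌊(1304 − 4)/72⌋ + 1 = ⌊1300/72⌋ + 1 = 18 + 1 = 19
(last selection: 4 + 18×72 = 1300 ≤ 1304; next would be 1372 > 1304)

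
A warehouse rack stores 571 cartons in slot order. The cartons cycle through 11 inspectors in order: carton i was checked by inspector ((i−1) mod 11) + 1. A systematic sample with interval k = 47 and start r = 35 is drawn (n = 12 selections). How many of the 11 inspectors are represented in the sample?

11

Consecutive selections differ by k = 47, so their inspector numbers differ by 47 mod 11 = 3.
gcd(47, 11) = 1, so the sample visits 11/1 = 11 distinct residues mod 11.
Start 35 is inspector 2; the inspectors hit are 1, 2, 3, 4, 5, 6, 7, 8, 9, 10, 11.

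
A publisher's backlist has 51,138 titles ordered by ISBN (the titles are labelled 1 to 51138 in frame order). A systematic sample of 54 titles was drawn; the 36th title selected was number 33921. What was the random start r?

k = 51138/54 = 947
r = 33921 − (36−1)×947 = 33921 − 33145 = 776

776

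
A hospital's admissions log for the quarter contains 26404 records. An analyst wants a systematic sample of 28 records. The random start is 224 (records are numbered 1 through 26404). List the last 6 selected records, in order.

k = N/n = 26404/28 = 943
23rd selection = 224 + 22×943 = 20970
24th: 20970 + 943 = 21913
25th: 21913 + 943 = 22856
26th: 22856 + 943 = 23799
27th: 23799 + 943 = 24742
28th: 24742 + 943 = 25685

20970, 21913, 22856, 23799, 24742, 25685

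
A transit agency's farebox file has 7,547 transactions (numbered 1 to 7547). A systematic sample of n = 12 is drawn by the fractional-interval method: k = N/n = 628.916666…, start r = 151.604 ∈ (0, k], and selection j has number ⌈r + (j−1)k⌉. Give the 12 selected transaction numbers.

j=1: r + 0k = 151.604 → ⌈·⌉ = 152
j=2: r + 1k = 780.520666… → ⌈·⌉ = 781
j=3: r + 2k = 1409.437333… → ⌈·⌉ = 1410
j=4: r + 3k = 2038.354 → ⌈·⌉ = 2039
j=5: r + 4k = 2667.270666… → ⌈·⌉ = 2668
j=6: r + 5k = 3296.187333… → ⌈·⌉ = 3297
j=7: r + 6k = 3925.104 → ⌈·⌉ = 3926
j=8: r + 7k = 4554.020666… → ⌈·⌉ = 4555
j=9: r + 8k = 5182.937333… → ⌈·⌉ = 5183
j=10: r + 9k = 5811.854 → ⌈·⌉ = 5812
j=11: r + 10k = 6440.770666… → ⌈·⌉ = 6441
j=12: r + 11k = 7069.687333… → ⌈·⌉ = 7070

152, 781, 1410, 2039, 2668, 3297, 3926, 4555, 5183, 5812, 6441, 7070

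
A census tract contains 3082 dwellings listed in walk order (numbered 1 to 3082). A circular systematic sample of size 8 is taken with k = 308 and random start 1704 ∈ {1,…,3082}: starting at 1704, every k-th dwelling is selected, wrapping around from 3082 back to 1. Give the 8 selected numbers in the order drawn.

Selection 1: 1704
Selection 2: 1704 + 308 = 2012
Selection 3: 2012 + 308 = 2320
Selection 4: 2320 + 308 = 2628
Selection 5: 2628 + 308 = 2936
Selection 6: 2936 + 308 = 3244 → 3244 − 3082 = 162
Selection 7: 162 + 308 = 470
Selection 8: 470 + 308 = 778

1704, 2012, 2320, 2628, 2936, 162, 470, 778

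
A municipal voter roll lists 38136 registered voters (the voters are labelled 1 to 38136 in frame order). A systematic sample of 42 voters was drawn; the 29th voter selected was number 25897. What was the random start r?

473

k = 38136/42 = 908
r = 25897 − (29−1)×908 = 25897 − 25424 = 473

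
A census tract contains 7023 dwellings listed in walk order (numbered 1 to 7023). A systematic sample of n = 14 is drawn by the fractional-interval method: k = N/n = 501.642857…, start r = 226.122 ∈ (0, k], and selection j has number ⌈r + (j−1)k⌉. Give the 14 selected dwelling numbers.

227, 728, 1230, 1732, 2233, 2735, 3236, 3738, 4240, 4741, 5243, 5745, 6246, 6748

j=1: r + 0k = 226.122 → ⌈·⌉ = 227
j=2: r + 1k = 727.764857… → ⌈·⌉ = 728
j=3: r + 2k = 1229.407714… → ⌈·⌉ = 1230
j=4: r + 3k = 1731.050571… → ⌈·⌉ = 1732
j=5: r + 4k = 2232.693428… → ⌈·⌉ = 2233
j=6: r + 5k = 2734.336285… → ⌈·⌉ = 2735
j=7: r + 6k = 3235.979142… → ⌈·⌉ = 3236
j=8: r + 7k = 3737.622 → ⌈·⌉ = 3738
j=9: r + 8k = 4239.264857… → ⌈·⌉ = 4240
j=10: r + 9k = 4740.907714… → ⌈·⌉ = 4741
j=11: r + 10k = 5242.550571… → ⌈·⌉ = 5243
j=12: r + 11k = 5744.193428… → ⌈·⌉ = 5745
j=13: r + 12k = 6245.836285… → ⌈·⌉ = 6246
j=14: r + 13k = 6747.479142… → ⌈·⌉ = 6748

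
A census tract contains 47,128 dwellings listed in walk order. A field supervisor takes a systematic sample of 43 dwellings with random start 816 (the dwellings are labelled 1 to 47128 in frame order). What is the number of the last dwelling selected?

46848

k = 47128/43 = 1096
43rd selection = r + (43−1)·k = 816 + 42×1096 = 816 + 46032 = 46848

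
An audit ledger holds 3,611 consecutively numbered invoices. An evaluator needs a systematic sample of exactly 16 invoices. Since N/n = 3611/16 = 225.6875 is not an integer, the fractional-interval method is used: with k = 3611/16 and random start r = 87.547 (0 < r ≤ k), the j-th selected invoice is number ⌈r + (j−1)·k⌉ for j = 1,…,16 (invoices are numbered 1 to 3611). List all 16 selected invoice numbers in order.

j=1: r + 0k = 87.547 → ⌈·⌉ = 88
j=2: r + 1k = 313.2345 → ⌈·⌉ = 314
j=3: r + 2k = 538.922 → ⌈·⌉ = 539
j=4: r + 3k = 764.6095 → ⌈·⌉ = 765
j=5: r + 4k = 990.297 → ⌈·⌉ = 991
j=6: r + 5k = 1215.9845 → ⌈·⌉ = 1216
j=7: r + 6k = 1441.672 → ⌈·⌉ = 1442
j=8: r + 7k = 1667.3595 → ⌈·⌉ = 1668
j=9: r + 8k = 1893.047 → ⌈·⌉ = 1894
j=10: r + 9k = 2118.7345 → ⌈·⌉ = 2119
j=11: r + 10k = 2344.422 → ⌈·⌉ = 2345
j=12: r + 11k = 2570.1095 → ⌈·⌉ = 2571
j=13: r + 12k = 2795.797 → ⌈·⌉ = 2796
j=14: r + 13k = 3021.4845 → ⌈·⌉ = 3022
j=15: r + 14k = 3247.172 → ⌈·⌉ = 3248
j=16: r + 15k = 3472.8595 → ⌈·⌉ = 3473

88, 314, 539, 765, 991, 1216, 1442, 1668, 1894, 2119, 2345, 2571, 2796, 3022, 3248, 3473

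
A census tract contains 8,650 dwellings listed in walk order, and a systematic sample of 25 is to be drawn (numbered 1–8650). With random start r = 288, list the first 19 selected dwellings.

k = N/n = 8650/25 = 346
dwelling 1: 288
dwelling 2: 288 + 346 = 634
dwelling 3: 634 + 346 = 980
dwelling 4: 980 + 346 = 1326
dwelling 5: 1326 + 346 = 1672
dwelling 6: 1672 + 346 = 2018
dwelling 7: 2018 + 346 = 2364
dwelling 8: 2364 + 346 = 2710
dwelling 9: 2710 + 346 = 3056
dwelling 10: 3056 + 346 = 3402
dwelling 11: 3402 + 346 = 3748
dwelling 12: 3748 + 346 = 4094
dwelling 13: 4094 + 346 = 4440
dwelling 14: 4440 + 346 = 4786
dwelling 15: 4786 + 346 = 5132
dwelling 16: 5132 + 346 = 5478
dwelling 17: 5478 + 346 = 5824
dwelling 18: 5824 + 346 = 6170
dwelling 19: 6170 + 346 = 6516

288, 634, 980, 1326, 1672, 2018, 2364, 2710, 3056, 3402, 3748, 4094, 4440, 4786, 5132, 5478, 5824, 6170, 6516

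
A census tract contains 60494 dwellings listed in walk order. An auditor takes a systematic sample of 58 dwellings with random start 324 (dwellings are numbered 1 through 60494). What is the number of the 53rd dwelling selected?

k = 60494/58 = 1043
53rd selection = r + (53−1)·k = 324 + 52×1043 = 324 + 54236 = 54560

54560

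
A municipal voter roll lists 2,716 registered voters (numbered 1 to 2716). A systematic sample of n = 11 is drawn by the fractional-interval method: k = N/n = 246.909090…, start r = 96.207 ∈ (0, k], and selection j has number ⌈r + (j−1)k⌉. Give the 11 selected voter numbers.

j=1: r + 0k = 96.207 → ⌈·⌉ = 97
j=2: r + 1k = 343.116090… → ⌈·⌉ = 344
j=3: r + 2k = 590.025181… → ⌈·⌉ = 591
j=4: r + 3k = 836.934272… → ⌈·⌉ = 837
j=5: r + 4k = 1083.843363… → ⌈·⌉ = 1084
j=6: r + 5k = 1330.752454… → ⌈·⌉ = 1331
j=7: r + 6k = 1577.661545… → ⌈·⌉ = 1578
j=8: r + 7k = 1824.570636… → ⌈·⌉ = 1825
j=9: r + 8k = 2071.479727… → ⌈·⌉ = 2072
j=10: r + 9k = 2318.388818… → ⌈·⌉ = 2319
j=11: r + 10k = 2565.297909… → ⌈·⌉ = 2566

97, 344, 591, 837, 1084, 1331, 1578, 1825, 2072, 2319, 2566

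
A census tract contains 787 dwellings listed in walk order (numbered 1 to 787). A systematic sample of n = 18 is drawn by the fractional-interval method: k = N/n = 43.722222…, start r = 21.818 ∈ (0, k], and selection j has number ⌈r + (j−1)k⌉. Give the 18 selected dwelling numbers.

j=1: r + 0k = 21.818 → ⌈·⌉ = 22
j=2: r + 1k = 65.540222… → ⌈·⌉ = 66
j=3: r + 2k = 109.262444… → ⌈·⌉ = 110
j=4: r + 3k = 152.984666… → ⌈·⌉ = 153
j=5: r + 4k = 196.706888… → ⌈·⌉ = 197
j=6: r + 5k = 240.429111… → ⌈·⌉ = 241
j=7: r + 6k = 284.151333… → ⌈·⌉ = 285
j=8: r + 7k = 327.873555… → ⌈·⌉ = 328
j=9: r + 8k = 371.595777… → ⌈·⌉ = 372
j=10: r + 9k = 415.318 → ⌈·⌉ = 416
j=11: r + 10k = 459.040222… → ⌈·⌉ = 460
j=12: r + 11k = 502.762444… → ⌈·⌉ = 503
j=13: r + 12k = 546.484666… → ⌈·⌉ = 547
j=14: r + 13k = 590.206888… → ⌈·⌉ = 591
j=15: r + 14k = 633.929111… → ⌈·⌉ = 634
j=16: r + 15k = 677.651333… → ⌈·⌉ = 678
j=17: r + 16k = 721.373555… → ⌈·⌉ = 722
j=18: r + 17k = 765.095777… → ⌈·⌉ = 766

22, 66, 110, 153, 197, 241, 285, 328, 372, 416, 460, 503, 547, 591, 634, 678, 722, 766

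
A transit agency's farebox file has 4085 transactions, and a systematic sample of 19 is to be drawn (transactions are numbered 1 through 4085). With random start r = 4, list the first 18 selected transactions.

k = N/n = 4085/19 = 215
transaction 1: 4
transaction 2: 4 + 215 = 219
transaction 3: 219 + 215 = 434
transaction 4: 434 + 215 = 649
transaction 5: 649 + 215 = 864
transaction 6: 864 + 215 = 1079
transaction 7: 1079 + 215 = 1294
transaction 8: 1294 + 215 = 1509
transaction 9: 1509 + 215 = 1724
transaction 10: 1724 + 215 = 1939
transaction 11: 1939 + 215 = 2154
transaction 12: 2154 + 215 = 2369
transaction 13: 2369 + 215 = 2584
transaction 14: 2584 + 215 = 2799
transaction 15: 2799 + 215 = 3014
transaction 16: 3014 + 215 = 3229
transaction 17: 3229 + 215 = 3444
transaction 18: 3444 + 215 = 3659

4, 219, 434, 649, 864, 1079, 1294, 1509, 1724, 1939, 2154, 2369, 2584, 2799, 3014, 3229, 3444, 3659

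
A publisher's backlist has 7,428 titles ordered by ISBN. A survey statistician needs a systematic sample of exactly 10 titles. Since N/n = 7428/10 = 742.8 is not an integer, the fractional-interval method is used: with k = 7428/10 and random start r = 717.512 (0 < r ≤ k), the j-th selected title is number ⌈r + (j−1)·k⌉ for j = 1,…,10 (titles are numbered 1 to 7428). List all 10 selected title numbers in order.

j=1: r + 0k = 717.512 → ⌈·⌉ = 718
j=2: r + 1k = 1460.312 → ⌈·⌉ = 1461
j=3: r + 2k = 2203.112 → ⌈·⌉ = 2204
j=4: r + 3k = 2945.912 → ⌈·⌉ = 2946
j=5: r + 4k = 3688.712 → ⌈·⌉ = 3689
j=6: r + 5k = 4431.512 → ⌈·⌉ = 4432
j=7: r + 6k = 5174.312 → ⌈·⌉ = 5175
j=8: r + 7k = 5917.112 → ⌈·⌉ = 5918
j=9: r + 8k = 6659.912 → ⌈·⌉ = 6660
j=10: r + 9k = 7402.712 → ⌈·⌉ = 7403

718, 1461, 2204, 2946, 3689, 4432, 5175, 5918, 6660, 7403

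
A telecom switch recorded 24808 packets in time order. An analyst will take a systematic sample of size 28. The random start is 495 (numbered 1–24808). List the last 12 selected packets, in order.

k = N/n = 24808/28 = 886
17th selection = 495 + 16×886 = 14671
18th: 14671 + 886 = 15557
19th: 15557 + 886 = 16443
20th: 16443 + 886 = 17329
21st: 17329 + 886 = 18215
22nd: 18215 + 886 = 19101
23rd: 19101 + 886 = 19987
24th: 19987 + 886 = 20873
25th: 20873 + 886 = 21759
26th: 21759 + 886 = 22645
27th: 22645 + 886 = 23531
28th: 23531 + 886 = 24417

14671, 15557, 16443, 17329, 18215, 19101, 19987, 20873, 21759, 22645, 23531, 24417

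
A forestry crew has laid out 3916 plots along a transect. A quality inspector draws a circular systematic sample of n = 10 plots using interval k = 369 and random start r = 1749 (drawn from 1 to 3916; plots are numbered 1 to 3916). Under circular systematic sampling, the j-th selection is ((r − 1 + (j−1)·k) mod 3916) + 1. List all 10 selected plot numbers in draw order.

1749, 2118, 2487, 2856, 3225, 3594, 47, 416, 785, 1154

Selection 1: 1749
Selection 2: 1749 + 369 = 2118
Selection 3: 2118 + 369 = 2487
Selection 4: 2487 + 369 = 2856
Selection 5: 2856 + 369 = 3225
Selection 6: 3225 + 369 = 3594
Selection 7: 3594 + 369 = 3963 → 3963 − 3916 = 47
Selection 8: 47 + 369 = 416
Selection 9: 416 + 369 = 785
Selection 10: 785 + 369 = 1154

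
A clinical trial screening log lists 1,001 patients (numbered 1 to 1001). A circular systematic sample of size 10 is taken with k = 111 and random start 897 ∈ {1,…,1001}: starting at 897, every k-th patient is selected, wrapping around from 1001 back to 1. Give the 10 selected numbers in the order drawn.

897, 7, 118, 229, 340, 451, 562, 673, 784, 895

Selection 1: 897
Selection 2: 897 + 111 = 1008 → 1008 − 1001 = 7
Selection 3: 7 + 111 = 118
Selection 4: 118 + 111 = 229
Selection 5: 229 + 111 = 340
Selection 6: 340 + 111 = 451
Selection 7: 451 + 111 = 562
Selection 8: 562 + 111 = 673
Selection 9: 673 + 111 = 784
Selection 10: 784 + 111 = 895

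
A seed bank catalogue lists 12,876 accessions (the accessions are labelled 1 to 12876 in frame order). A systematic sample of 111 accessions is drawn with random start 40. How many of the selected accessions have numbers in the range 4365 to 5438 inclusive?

9

k = 12876/111 = 116
First selection ≥ 4365: 40 + ⌈(4365−40)/116⌉·116 = 40 + 38×116 = 4448
Last selection ≤ 5438: 40 + ⌊(5438−40)/116⌋·116 = 40 + 46×116 = 5376
Count = 46 − 38 + 1 = 9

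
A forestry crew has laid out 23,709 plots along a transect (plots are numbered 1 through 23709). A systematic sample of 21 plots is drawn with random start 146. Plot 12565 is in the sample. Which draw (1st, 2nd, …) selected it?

12

k = 23709/21 = 1129
position = (12565 − 146)/1129 + 1 = 12419/1129 + 1 = 11 + 1 = 12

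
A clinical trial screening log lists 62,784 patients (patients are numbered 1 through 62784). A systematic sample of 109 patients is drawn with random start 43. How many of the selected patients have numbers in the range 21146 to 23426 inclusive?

4

k = 62784/109 = 576
First selection ≥ 21146: 43 + ⌈(21146−43)/576⌉·576 = 43 + 37×576 = 21355
Last selection ≤ 23426: 43 + ⌊(23426−43)/576⌋·576 = 43 + 40×576 = 23083
Count = 40 − 37 + 1 = 4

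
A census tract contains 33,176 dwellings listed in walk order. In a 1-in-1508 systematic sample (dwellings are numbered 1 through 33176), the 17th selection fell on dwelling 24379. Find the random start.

k = 1508
r = 24379 − (17−1)×1508 = 24379 − 24128 = 251

251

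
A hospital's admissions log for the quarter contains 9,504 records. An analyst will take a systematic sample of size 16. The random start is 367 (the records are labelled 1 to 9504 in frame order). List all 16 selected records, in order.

367, 961, 1555, 2149, 2743, 3337, 3931, 4525, 5119, 5713, 6307, 6901, 7495, 8089, 8683, 9277

k = N/n = 9504/16 = 594
record 1: 367
record 2: 367 + 594 = 961
record 3: 961 + 594 = 1555
record 4: 1555 + 594 = 2149
record 5: 2149 + 594 = 2743
record 6: 2743 + 594 = 3337
record 7: 3337 + 594 = 3931
record 8: 3931 + 594 = 4525
record 9: 4525 + 594 = 5119
record 10: 5119 + 594 = 5713
record 11: 5713 + 594 = 6307
record 12: 6307 + 594 = 6901
record 13: 6901 + 594 = 7495
record 14: 7495 + 594 = 8089
record 15: 8089 + 594 = 8683
record 16: 8683 + 594 = 9277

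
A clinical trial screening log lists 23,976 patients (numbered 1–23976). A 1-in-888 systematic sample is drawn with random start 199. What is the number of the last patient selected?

23287

k = 888
27th selection = r + (27−1)·k = 199 + 26×888 = 199 + 23088 = 23287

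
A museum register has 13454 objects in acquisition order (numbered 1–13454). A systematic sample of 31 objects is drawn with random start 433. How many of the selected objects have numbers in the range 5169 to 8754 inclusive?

k = 13454/31 = 434
First selection ≥ 5169: 433 + ⌈(5169−433)/434⌉·434 = 433 + 11×434 = 5207
Last selection ≤ 8754: 433 + ⌊(8754−433)/434⌋·434 = 433 + 19×434 = 8679
Count = 19 − 11 + 1 = 9

9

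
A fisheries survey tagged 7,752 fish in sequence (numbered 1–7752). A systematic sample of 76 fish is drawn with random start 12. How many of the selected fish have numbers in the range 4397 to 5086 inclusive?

7

k = 7752/76 = 102
First selection ≥ 4397: 12 + ⌈(4397−12)/102⌉·102 = 12 + 43×102 = 4398
Last selection ≤ 5086: 12 + ⌊(5086−12)/102⌋·102 = 12 + 49×102 = 5010
Count = 49 − 43 + 1 = 7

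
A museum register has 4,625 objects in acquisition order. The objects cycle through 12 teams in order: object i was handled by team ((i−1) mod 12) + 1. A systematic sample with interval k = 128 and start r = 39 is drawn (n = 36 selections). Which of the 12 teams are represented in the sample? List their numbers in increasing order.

Consecutive selections differ by k = 128, so their team numbers differ by 128 mod 12 = 8.
gcd(128, 12) = 4, so the sample visits 12/4 = 3 distinct residues mod 12.
Start 39 is team 3; the teams hit are 3, 7, 11.

3, 7, 11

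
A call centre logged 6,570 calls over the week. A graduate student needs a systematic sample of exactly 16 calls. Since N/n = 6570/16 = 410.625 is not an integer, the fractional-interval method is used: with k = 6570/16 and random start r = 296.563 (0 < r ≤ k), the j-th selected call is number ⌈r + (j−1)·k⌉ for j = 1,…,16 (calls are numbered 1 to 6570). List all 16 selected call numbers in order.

297, 708, 1118, 1529, 1940, 2350, 2761, 3171, 3582, 3993, 4403, 4814, 5225, 5635, 6046, 6456

j=1: r + 0k = 296.563 → ⌈·⌉ = 297
j=2: r + 1k = 707.188 → ⌈·⌉ = 708
j=3: r + 2k = 1117.813 → ⌈·⌉ = 1118
j=4: r + 3k = 1528.438 → ⌈·⌉ = 1529
j=5: r + 4k = 1939.063 → ⌈·⌉ = 1940
j=6: r + 5k = 2349.688 → ⌈·⌉ = 2350
j=7: r + 6k = 2760.313 → ⌈·⌉ = 2761
j=8: r + 7k = 3170.938 → ⌈·⌉ = 3171
j=9: r + 8k = 3581.563 → ⌈·⌉ = 3582
j=10: r + 9k = 3992.188 → ⌈·⌉ = 3993
j=11: r + 10k = 4402.813 → ⌈·⌉ = 4403
j=12: r + 11k = 4813.438 → ⌈·⌉ = 4814
j=13: r + 12k = 5224.063 → ⌈·⌉ = 5225
j=14: r + 13k = 5634.688 → ⌈·⌉ = 5635
j=15: r + 14k = 6045.313 → ⌈·⌉ = 6046
j=16: r + 15k = 6455.938 → ⌈·⌉ = 6456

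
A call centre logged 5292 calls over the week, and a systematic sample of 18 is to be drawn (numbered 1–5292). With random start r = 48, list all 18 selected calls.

48, 342, 636, 930, 1224, 1518, 1812, 2106, 2400, 2694, 2988, 3282, 3576, 3870, 4164, 4458, 4752, 5046

k = N/n = 5292/18 = 294
call 1: 48
call 2: 48 + 294 = 342
call 3: 342 + 294 = 636
call 4: 636 + 294 = 930
call 5: 930 + 294 = 1224
call 6: 1224 + 294 = 1518
call 7: 1518 + 294 = 1812
call 8: 1812 + 294 = 2106
call 9: 2106 + 294 = 2400
call 10: 2400 + 294 = 2694
call 11: 2694 + 294 = 2988
call 12: 2988 + 294 = 3282
call 13: 3282 + 294 = 3576
call 14: 3576 + 294 = 3870
call 15: 3870 + 294 = 4164
call 16: 4164 + 294 = 4458
call 17: 4458 + 294 = 4752
call 18: 4752 + 294 = 5046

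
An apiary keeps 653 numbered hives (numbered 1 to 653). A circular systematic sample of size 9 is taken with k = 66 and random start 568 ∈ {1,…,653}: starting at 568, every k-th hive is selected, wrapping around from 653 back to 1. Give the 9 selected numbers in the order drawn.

Selection 1: 568
Selection 2: 568 + 66 = 634
Selection 3: 634 + 66 = 700 → 700 − 653 = 47
Selection 4: 47 + 66 = 113
Selection 5: 113 + 66 = 179
Selection 6: 179 + 66 = 245
Selection 7: 245 + 66 = 311
Selection 8: 311 + 66 = 377
Selection 9: 377 + 66 = 443

568, 634, 47, 113, 179, 245, 311, 377, 443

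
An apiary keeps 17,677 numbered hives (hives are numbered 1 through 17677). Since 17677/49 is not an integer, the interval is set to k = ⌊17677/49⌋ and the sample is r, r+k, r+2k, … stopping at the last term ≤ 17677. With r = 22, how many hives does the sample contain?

k = ⌊17677/49⌋ = 360
Achieved size = ⌊(17677 − 22)/360⌋ + 1 = ⌊17655/360⌋ + 1 = 49 + 1 = 50
(last selection: 22 + 49×360 = 17662 ≤ 17677; next would be 18022 > 17677)

50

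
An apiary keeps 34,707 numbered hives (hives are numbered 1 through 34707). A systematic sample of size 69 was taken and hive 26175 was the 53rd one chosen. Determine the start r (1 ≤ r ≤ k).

19

k = 34707/69 = 503
r = 26175 − (53−1)×503 = 26175 − 26156 = 19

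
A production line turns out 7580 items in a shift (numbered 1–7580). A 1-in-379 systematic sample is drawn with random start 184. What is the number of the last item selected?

k = 379
20th selection = r + (20−1)·k = 184 + 19×379 = 184 + 7201 = 7385

7385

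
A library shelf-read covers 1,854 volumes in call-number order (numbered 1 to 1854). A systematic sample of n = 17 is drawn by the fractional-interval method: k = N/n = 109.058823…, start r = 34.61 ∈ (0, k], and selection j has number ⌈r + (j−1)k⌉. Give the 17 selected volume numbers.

35, 144, 253, 362, 471, 580, 689, 799, 908, 1017, 1126, 1235, 1344, 1453, 1562, 1671, 1780

j=1: r + 0k = 34.61 → ⌈·⌉ = 35
j=2: r + 1k = 143.668823… → ⌈·⌉ = 144
j=3: r + 2k = 252.727647… → ⌈·⌉ = 253
j=4: r + 3k = 361.786470… → ⌈·⌉ = 362
j=5: r + 4k = 470.845294… → ⌈·⌉ = 471
j=6: r + 5k = 579.904117… → ⌈·⌉ = 580
j=7: r + 6k = 688.962941… → ⌈·⌉ = 689
j=8: r + 7k = 798.021764… → ⌈·⌉ = 799
j=9: r + 8k = 907.080588… → ⌈·⌉ = 908
j=10: r + 9k = 1016.139411… → ⌈·⌉ = 1017
j=11: r + 10k = 1125.198235… → ⌈·⌉ = 1126
j=12: r + 11k = 1234.257058… → ⌈·⌉ = 1235
j=13: r + 12k = 1343.315882… → ⌈·⌉ = 1344
j=14: r + 13k = 1452.374705… → ⌈·⌉ = 1453
j=15: r + 14k = 1561.433529… → ⌈·⌉ = 1562
j=16: r + 15k = 1670.492352… → ⌈·⌉ = 1671
j=17: r + 16k = 1779.551176… → ⌈·⌉ = 1780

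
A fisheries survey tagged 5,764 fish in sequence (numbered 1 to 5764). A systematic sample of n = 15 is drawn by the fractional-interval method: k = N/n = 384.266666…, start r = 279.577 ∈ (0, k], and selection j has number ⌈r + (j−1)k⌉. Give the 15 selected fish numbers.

j=1: r + 0k = 279.577 → ⌈·⌉ = 280
j=2: r + 1k = 663.843666… → ⌈·⌉ = 664
j=3: r + 2k = 1048.110333… → ⌈·⌉ = 1049
j=4: r + 3k = 1432.377 → ⌈·⌉ = 1433
j=5: r + 4k = 1816.643666… → ⌈·⌉ = 1817
j=6: r + 5k = 2200.910333… → ⌈·⌉ = 2201
j=7: r + 6k = 2585.177 → ⌈·⌉ = 2586
j=8: r + 7k = 2969.443666… → ⌈·⌉ = 2970
j=9: r + 8k = 3353.710333… → ⌈·⌉ = 3354
j=10: r + 9k = 3737.977 → ⌈·⌉ = 3738
j=11: r + 10k = 4122.243666… → ⌈·⌉ = 4123
j=12: r + 11k = 4506.510333… → ⌈·⌉ = 4507
j=13: r + 12k = 4890.777 → ⌈·⌉ = 4891
j=14: r + 13k = 5275.043666… → ⌈·⌉ = 5276
j=15: r + 14k = 5659.310333… → ⌈·⌉ = 5660

280, 664, 1049, 1433, 1817, 2201, 2586, 2970, 3354, 3738, 4123, 4507, 4891, 5276, 5660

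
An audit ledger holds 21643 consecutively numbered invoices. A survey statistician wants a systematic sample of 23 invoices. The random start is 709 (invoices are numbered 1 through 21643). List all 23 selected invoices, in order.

709, 1650, 2591, 3532, 4473, 5414, 6355, 7296, 8237, 9178, 10119, 11060, 12001, 12942, 13883, 14824, 15765, 16706, 17647, 18588, 19529, 20470, 21411

k = N/n = 21643/23 = 941
invoice 1: 709
invoice 2: 709 + 941 = 1650
invoice 3: 1650 + 941 = 2591
invoice 4: 2591 + 941 = 3532
invoice 5: 3532 + 941 = 4473
invoice 6: 4473 + 941 = 5414
invoice 7: 5414 + 941 = 6355
invoice 8: 6355 + 941 = 7296
invoice 9: 7296 + 941 = 8237
invoice 10: 8237 + 941 = 9178
invoice 11: 9178 + 941 = 10119
invoice 12: 10119 + 941 = 11060
invoice 13: 11060 + 941 = 12001
invoice 14: 12001 + 941 = 12942
invoice 15: 12942 + 941 = 13883
invoice 16: 13883 + 941 = 14824
invoice 17: 14824 + 941 = 15765
invoice 18: 15765 + 941 = 16706
invoice 19: 16706 + 941 = 17647
invoice 20: 17647 + 941 = 18588
invoice 21: 18588 + 941 = 19529
invoice 22: 19529 + 941 = 20470
invoice 23: 20470 + 941 = 21411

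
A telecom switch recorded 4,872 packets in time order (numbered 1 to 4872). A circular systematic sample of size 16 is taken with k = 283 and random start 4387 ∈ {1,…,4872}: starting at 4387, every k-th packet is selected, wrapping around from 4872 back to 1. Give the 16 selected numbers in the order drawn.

4387, 4670, 81, 364, 647, 930, 1213, 1496, 1779, 2062, 2345, 2628, 2911, 3194, 3477, 3760

Selection 1: 4387
Selection 2: 4387 + 283 = 4670
Selection 3: 4670 + 283 = 4953 → 4953 − 4872 = 81
Selection 4: 81 + 283 = 364
Selection 5: 364 + 283 = 647
Selection 6: 647 + 283 = 930
Selection 7: 930 + 283 = 1213
Selection 8: 1213 + 283 = 1496
Selection 9: 1496 + 283 = 1779
Selection 10: 1779 + 283 = 2062
Selection 11: 2062 + 283 = 2345
Selection 12: 2345 + 283 = 2628
Selection 13: 2628 + 283 = 2911
Selection 14: 2911 + 283 = 3194
Selection 15: 3194 + 283 = 3477
Selection 16: 3477 + 283 = 3760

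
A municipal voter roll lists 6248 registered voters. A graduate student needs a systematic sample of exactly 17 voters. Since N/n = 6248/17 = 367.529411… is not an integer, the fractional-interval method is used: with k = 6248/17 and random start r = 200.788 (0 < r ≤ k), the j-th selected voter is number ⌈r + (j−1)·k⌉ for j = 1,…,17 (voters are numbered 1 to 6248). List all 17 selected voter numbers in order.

201, 569, 936, 1304, 1671, 2039, 2406, 2774, 3142, 3509, 3877, 4244, 4612, 4979, 5347, 5714, 6082

j=1: r + 0k = 200.788 → ⌈·⌉ = 201
j=2: r + 1k = 568.317411… → ⌈·⌉ = 569
j=3: r + 2k = 935.846823… → ⌈·⌉ = 936
j=4: r + 3k = 1303.376235… → ⌈·⌉ = 1304
j=5: r + 4k = 1670.905647… → ⌈·⌉ = 1671
j=6: r + 5k = 2038.435058… → ⌈·⌉ = 2039
j=7: r + 6k = 2405.964470… → ⌈·⌉ = 2406
j=8: r + 7k = 2773.493882… → ⌈·⌉ = 2774
j=9: r + 8k = 3141.023294… → ⌈·⌉ = 3142
j=10: r + 9k = 3508.552705… → ⌈·⌉ = 3509
j=11: r + 10k = 3876.082117… → ⌈·⌉ = 3877
j=12: r + 11k = 4243.611529… → ⌈·⌉ = 4244
j=13: r + 12k = 4611.140941… → ⌈·⌉ = 4612
j=14: r + 13k = 4978.670352… → ⌈·⌉ = 4979
j=15: r + 14k = 5346.199764… → ⌈·⌉ = 5347
j=16: r + 15k = 5713.729176… → ⌈·⌉ = 5714
j=17: r + 16k = 6081.258588… → ⌈·⌉ = 6082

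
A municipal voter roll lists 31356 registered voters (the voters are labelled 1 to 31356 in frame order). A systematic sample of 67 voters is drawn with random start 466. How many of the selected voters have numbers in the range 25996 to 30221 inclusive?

9

k = 31356/67 = 468
First selection ≥ 25996: 466 + ⌈(25996−466)/468⌉·468 = 466 + 55×468 = 26206
Last selection ≤ 30221: 466 + ⌊(30221−466)/468⌋·468 = 466 + 63×468 = 29950
Count = 63 − 55 + 1 = 9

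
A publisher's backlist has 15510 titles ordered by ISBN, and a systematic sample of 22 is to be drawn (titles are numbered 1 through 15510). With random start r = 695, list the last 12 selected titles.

k = N/n = 15510/22 = 705
11th selection = 695 + 10×705 = 7745
12th: 7745 + 705 = 8450
13th: 8450 + 705 = 9155
14th: 9155 + 705 = 9860
15th: 9860 + 705 = 10565
16th: 10565 + 705 = 11270
17th: 11270 + 705 = 11975
18th: 11975 + 705 = 12680
19th: 12680 + 705 = 13385
20th: 13385 + 705 = 14090
21st: 14090 + 705 = 14795
22nd: 14795 + 705 = 15500

7745, 8450, 9155, 9860, 10565, 11270, 11975, 12680, 13385, 14090, 14795, 15500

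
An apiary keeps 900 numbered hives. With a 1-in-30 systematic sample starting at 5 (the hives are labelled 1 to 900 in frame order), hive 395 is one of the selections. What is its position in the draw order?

14

k = 30
position = (395 − 5)/30 + 1 = 390/30 + 1 = 13 + 1 = 14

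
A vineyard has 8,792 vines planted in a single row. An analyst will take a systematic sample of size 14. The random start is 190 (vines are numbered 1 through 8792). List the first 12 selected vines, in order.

190, 818, 1446, 2074, 2702, 3330, 3958, 4586, 5214, 5842, 6470, 7098

k = N/n = 8792/14 = 628
vine 1: 190
vine 2: 190 + 628 = 818
vine 3: 818 + 628 = 1446
vine 4: 1446 + 628 = 2074
vine 5: 2074 + 628 = 2702
vine 6: 2702 + 628 = 3330
vine 7: 3330 + 628 = 3958
vine 8: 3958 + 628 = 4586
vine 9: 4586 + 628 = 5214
vine 10: 5214 + 628 = 5842
vine 11: 5842 + 628 = 6470
vine 12: 6470 + 628 = 7098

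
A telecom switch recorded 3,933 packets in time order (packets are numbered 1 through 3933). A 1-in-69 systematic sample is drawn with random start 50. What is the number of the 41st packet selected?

2810

k = 69
41st selection = r + (41−1)·k = 50 + 40×69 = 50 + 2760 = 2810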